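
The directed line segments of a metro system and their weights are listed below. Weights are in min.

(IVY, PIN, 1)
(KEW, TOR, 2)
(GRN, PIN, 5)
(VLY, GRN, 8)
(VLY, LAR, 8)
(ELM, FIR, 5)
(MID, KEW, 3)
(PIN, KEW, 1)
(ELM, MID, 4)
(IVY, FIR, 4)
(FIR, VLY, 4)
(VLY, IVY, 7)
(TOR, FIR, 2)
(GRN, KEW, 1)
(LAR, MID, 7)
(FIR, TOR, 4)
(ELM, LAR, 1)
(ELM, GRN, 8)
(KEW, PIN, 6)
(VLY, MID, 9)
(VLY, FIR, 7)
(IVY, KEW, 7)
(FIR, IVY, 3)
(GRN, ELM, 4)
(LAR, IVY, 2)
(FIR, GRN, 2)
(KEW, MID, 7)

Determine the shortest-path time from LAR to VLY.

10 min

Enumerating some paths:
LAR - IVY - PIN - KEW - TOR - FIR - VLY: 2+1+1+2+2+4 = 12
LAR - IVY - FIR - VLY: 2+4+4 = 10
The minimum is 10 min via LAR - IVY - FIR - VLY.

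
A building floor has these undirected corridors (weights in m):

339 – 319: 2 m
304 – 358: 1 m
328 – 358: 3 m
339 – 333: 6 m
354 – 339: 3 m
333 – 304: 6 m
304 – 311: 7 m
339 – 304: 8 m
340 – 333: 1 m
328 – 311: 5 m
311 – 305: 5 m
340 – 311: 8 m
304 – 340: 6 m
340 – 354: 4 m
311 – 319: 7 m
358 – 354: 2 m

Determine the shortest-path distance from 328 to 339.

Compare a few routes:
328 - 358 - 304 - 339: 3+1+8 = 12
328 - 358 - 354 - 339: 3+2+3 = 8
328 - 311 - 319 - 339: 5+7+2 = 14
Cheapest is 328 - 358 - 354 - 339 at 8 m.

8 m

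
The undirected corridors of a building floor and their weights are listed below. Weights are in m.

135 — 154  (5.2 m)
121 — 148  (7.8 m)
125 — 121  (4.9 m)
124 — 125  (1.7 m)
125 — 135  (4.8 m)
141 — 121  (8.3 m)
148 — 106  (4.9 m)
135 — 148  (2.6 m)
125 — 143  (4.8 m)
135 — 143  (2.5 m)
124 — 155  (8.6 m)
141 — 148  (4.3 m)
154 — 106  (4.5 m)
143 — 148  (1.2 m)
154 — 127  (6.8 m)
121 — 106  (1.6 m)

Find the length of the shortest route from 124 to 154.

11.7 m

Compare a few routes:
124 → 125 → 135 → 154: 1.7+4.8+5.2 = 11.7
124 → 125 → 121 → 106 → 154: 1.7+4.9+1.6+4.5 = 12.7
124 → 125 → 143 → 135 → 154: 1.7+4.8+2.5+5.2 = 14.2
The minimum is 11.7 m via 124 → 125 → 135 → 154.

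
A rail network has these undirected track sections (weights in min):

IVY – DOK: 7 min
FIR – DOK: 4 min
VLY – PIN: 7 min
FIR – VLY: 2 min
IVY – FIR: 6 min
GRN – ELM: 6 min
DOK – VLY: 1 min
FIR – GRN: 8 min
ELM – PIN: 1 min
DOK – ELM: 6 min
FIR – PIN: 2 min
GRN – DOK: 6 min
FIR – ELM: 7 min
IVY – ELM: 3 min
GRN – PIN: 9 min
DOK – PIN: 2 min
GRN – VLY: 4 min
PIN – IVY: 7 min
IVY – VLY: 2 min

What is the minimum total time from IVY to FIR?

Compare a few routes:
IVY - FIR: 6 = 6
IVY - VLY - FIR: 2+2 = 4
IVY - ELM - PIN - FIR: 3+1+2 = 6
Cheapest is IVY - VLY - FIR at 4 min.

4 min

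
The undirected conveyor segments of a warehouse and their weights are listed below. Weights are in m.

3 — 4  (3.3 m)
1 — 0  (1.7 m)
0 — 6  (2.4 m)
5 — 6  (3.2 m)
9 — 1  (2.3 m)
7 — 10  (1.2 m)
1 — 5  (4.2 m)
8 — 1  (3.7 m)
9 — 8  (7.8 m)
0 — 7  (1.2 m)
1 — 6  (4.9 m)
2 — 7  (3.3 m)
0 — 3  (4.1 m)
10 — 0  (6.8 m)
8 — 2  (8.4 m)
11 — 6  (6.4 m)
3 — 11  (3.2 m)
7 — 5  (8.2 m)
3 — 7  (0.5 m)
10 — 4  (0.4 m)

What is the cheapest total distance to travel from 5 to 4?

Settle nodes by increasing distance from 5:
5: 0
6: 3.2  (via 5)
1: 4.2  (via 5)
0: 5.6  (via 6)
9: 6.5  (via 1)
7: 6.8  (via 0)
3: 7.3  (via 7)
8: 7.9  (via 1)
10: 8  (via 7)
4: 8.4  (via 10)
Shortest route: 5 → 6 → 0 → 7 → 10 → 4 = 8.4 m.

8.4 m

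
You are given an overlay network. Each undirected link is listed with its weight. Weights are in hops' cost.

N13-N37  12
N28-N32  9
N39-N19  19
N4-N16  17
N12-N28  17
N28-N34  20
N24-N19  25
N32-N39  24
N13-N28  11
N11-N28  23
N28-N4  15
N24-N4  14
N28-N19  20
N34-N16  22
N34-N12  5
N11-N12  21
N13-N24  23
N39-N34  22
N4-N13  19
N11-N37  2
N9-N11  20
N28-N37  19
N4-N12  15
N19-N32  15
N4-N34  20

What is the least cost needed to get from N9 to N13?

34 hops' cost

Candidate routes:
N9 → N11 → N37 → N28 → N13: 20+2+19+11 = 52
N9 → N11 → N37 → N13: 20+2+12 = 34
N9 → N11 → N12 → N28 → N13: 20+21+17+11 = 69
N9 → N11 → N28 → N13: 20+23+11 = 54
The minimum is 34 hops' cost via N9 → N11 → N37 → N13.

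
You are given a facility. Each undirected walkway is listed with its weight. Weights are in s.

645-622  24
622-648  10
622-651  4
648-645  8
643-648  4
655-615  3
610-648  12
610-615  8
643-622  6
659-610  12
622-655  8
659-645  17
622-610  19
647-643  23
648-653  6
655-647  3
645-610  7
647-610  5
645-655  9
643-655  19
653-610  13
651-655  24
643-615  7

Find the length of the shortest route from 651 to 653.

20 s

Settle nodes by increasing distance from 651:
651: 0
622: 4  (via 651)
643: 10  (via 622)
655: 12  (via 622)
648: 14  (via 622)
647: 15  (via 655)
615: 15  (via 655)
653: 20  (via 648)
Shortest route: 651 → 622 → 648 → 653 = 20 s.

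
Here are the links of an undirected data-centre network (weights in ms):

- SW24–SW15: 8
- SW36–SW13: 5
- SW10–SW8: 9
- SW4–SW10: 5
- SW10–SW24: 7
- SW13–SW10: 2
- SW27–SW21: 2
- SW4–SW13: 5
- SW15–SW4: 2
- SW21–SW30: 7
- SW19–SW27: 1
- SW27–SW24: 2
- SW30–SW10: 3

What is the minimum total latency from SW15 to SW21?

Compare a few routes:
SW15–SW4–SW10–SW24–SW27–SW21: 2+5+7+2+2 = 18
SW15–SW4–SW13–SW10–SW30–SW21: 2+5+2+3+7 = 19
SW15–SW24–SW27–SW21: 8+2+2 = 12
SW15–SW4–SW10–SW30–SW21: 2+5+3+7 = 17
The minimum is 12 ms via SW15–SW24–SW27–SW21.

12 ms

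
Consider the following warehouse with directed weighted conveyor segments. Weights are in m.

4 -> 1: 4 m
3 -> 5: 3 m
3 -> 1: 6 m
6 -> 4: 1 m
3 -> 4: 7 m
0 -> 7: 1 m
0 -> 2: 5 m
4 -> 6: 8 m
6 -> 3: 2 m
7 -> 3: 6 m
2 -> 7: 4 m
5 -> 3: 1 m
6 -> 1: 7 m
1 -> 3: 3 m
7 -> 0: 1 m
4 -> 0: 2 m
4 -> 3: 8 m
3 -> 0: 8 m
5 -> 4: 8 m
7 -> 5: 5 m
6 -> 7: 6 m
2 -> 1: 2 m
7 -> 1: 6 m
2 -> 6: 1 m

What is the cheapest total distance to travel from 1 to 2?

Candidate routes:
1 - 3 - 4 - 0 - 2: 3+7+2+5 = 17
1 - 3 - 0 - 2: 3+8+5 = 16
1 - 3 - 5 - 4 - 0 - 2: 3+3+8+2+5 = 21
1 - 3 - 4 - 6 - 7 - 0 - 2: 3+7+8+6+1+5 = 30
The minimum is 16 m via 1 - 3 - 0 - 2.

16 m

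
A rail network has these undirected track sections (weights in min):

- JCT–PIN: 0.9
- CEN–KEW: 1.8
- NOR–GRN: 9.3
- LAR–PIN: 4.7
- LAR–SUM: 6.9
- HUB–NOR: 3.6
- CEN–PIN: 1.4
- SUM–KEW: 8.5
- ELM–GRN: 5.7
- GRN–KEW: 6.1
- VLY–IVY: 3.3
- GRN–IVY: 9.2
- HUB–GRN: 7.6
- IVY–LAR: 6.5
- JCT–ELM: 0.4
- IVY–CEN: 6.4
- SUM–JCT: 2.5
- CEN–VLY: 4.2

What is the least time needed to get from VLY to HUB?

19.7 min

Compare a few routes:
VLY–CEN–KEW–GRN–HUB: 4.2+1.8+6.1+7.6 = 19.7
VLY–IVY–GRN–HUB: 3.3+9.2+7.6 = 20.1
Cheapest is VLY–CEN–KEW–GRN–HUB at 19.7 min.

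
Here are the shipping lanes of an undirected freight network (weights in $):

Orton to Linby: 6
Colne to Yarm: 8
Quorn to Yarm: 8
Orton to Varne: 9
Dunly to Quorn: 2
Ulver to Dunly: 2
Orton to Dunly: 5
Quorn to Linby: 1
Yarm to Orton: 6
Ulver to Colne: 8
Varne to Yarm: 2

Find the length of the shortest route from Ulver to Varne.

Enumerating some paths:
Ulver–Dunly–Quorn–Yarm–Varne: 2+2+8+2 = 14
Ulver–Dunly–Orton–Varne: 2+5+9 = 16
Ulver–Colne–Yarm–Varne: 8+8+2 = 18
Ulver–Dunly–Orton–Yarm–Varne: 2+5+6+2 = 15
The minimum is $14 via Ulver–Dunly–Quorn–Yarm–Varne.

$14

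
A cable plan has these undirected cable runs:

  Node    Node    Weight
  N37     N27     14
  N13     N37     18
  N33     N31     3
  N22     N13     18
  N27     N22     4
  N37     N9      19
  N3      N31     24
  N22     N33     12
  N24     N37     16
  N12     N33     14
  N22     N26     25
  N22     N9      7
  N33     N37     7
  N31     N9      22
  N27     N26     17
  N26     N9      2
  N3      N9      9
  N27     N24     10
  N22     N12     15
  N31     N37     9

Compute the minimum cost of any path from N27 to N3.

20

Enumerating some paths:
N27–N22–N9–N3: 4+7+9 = 20
N27–N26–N9–N3: 17+2+9 = 28
The minimum is 20 via N27–N22–N9–N3.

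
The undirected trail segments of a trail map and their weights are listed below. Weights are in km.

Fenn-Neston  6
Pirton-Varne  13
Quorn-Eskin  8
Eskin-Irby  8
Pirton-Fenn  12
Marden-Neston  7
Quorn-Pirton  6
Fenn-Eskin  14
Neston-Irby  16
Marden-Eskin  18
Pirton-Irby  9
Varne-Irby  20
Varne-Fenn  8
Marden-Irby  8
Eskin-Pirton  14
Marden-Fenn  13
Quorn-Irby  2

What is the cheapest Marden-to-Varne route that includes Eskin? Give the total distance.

Shortest Marden→Eskin: Marden–Irby–Eskin = 16
Best Eskin to Varne: Eskin–Fenn–Varne costing 22
Total via Eskin: 16 + 22 = 38 km.

38 km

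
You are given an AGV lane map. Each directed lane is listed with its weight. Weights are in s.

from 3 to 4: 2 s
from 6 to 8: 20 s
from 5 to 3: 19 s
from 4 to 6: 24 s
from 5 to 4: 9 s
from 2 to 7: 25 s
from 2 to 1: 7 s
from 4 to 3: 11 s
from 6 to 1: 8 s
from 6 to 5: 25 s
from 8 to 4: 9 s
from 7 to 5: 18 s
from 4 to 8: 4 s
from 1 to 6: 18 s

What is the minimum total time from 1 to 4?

Running Dijkstra from 1:
1: 0
6: 18  (via 1)
8: 38  (via 6)
5: 43  (via 6)
4: 47  (via 8)
Shortest route: 1–6–8–4 = 47 s.

47 s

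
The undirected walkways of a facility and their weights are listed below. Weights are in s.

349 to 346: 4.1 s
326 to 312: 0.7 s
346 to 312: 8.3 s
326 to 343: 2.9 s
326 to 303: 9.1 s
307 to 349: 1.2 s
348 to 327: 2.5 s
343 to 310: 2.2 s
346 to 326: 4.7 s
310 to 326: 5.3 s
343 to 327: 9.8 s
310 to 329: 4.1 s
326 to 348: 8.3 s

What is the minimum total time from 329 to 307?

Candidate routes:
329 → 310 → 326 → 346 → 349 → 307: 4.1+5.3+4.7+4.1+1.2 = 19.4
329 → 310 → 343 → 326 → 346 → 349 → 307: 4.1+2.2+2.9+4.7+4.1+1.2 = 19.2
Cheapest is 329 → 310 → 343 → 326 → 346 → 349 → 307 at 19.2 s.

19.2 s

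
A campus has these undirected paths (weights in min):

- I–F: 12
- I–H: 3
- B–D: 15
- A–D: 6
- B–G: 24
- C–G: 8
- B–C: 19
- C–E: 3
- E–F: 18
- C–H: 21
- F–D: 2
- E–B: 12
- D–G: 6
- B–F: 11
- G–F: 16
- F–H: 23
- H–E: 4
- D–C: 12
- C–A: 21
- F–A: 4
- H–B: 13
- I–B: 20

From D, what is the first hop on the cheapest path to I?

F

Compare a few routes:
D–A–F–I: 6+4+12 = 22
D–F–I: 2+12 = 14
D–C–E–H–I: 12+3+4+3 = 22
D–G–C–E–H–I: 6+8+3+4+3 = 24
The minimum is 14 min via D–F–I.
So from D the first move is to F.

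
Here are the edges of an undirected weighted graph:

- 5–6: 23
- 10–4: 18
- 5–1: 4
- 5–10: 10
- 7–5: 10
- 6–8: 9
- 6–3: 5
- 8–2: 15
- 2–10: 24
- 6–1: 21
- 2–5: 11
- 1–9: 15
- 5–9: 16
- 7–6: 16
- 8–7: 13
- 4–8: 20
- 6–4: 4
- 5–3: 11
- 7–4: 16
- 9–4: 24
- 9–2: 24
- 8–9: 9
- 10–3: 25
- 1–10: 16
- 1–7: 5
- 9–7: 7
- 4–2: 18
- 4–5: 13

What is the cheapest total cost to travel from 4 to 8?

13

Shortest distances from 4:
4: 0
6: 4  (via 4)
3: 9  (via 6)
5: 13  (via 4)
8: 13  (via 6)
Shortest route: 4–6–8 = 13.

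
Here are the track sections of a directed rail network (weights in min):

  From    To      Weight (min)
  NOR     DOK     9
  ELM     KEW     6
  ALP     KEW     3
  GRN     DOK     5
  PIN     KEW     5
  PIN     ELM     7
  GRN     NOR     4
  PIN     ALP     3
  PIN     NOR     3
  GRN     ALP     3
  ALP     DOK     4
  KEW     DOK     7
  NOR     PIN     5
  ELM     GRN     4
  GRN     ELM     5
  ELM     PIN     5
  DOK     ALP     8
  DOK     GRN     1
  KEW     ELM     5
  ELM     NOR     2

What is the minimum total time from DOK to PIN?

Candidate routes:
DOK → GRN → ELM → PIN: 1+5+5 = 11
DOK → GRN → NOR → PIN: 1+4+5 = 10
The minimum is 10 min via DOK → GRN → NOR → PIN.

10 min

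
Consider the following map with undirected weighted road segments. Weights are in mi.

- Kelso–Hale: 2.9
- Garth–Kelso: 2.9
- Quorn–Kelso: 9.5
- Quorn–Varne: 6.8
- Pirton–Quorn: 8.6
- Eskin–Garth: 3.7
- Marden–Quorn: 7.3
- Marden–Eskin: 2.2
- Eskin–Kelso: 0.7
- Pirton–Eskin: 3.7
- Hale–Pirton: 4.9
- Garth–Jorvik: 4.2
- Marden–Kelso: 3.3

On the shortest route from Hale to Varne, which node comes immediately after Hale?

Candidate routes:
Hale - Kelso - Eskin - Marden - Quorn - Varne: 2.9+0.7+2.2+7.3+6.8 = 19.9
Hale - Pirton - Quorn - Varne: 4.9+8.6+6.8 = 20.3
Hale - Kelso - Marden - Quorn - Varne: 2.9+3.3+7.3+6.8 = 20.3
Hale - Kelso - Quorn - Varne: 2.9+9.5+6.8 = 19.2
The minimum is 19.2 mi via Hale - Kelso - Quorn - Varne.
So from Hale the first move is to Kelso.

Kelso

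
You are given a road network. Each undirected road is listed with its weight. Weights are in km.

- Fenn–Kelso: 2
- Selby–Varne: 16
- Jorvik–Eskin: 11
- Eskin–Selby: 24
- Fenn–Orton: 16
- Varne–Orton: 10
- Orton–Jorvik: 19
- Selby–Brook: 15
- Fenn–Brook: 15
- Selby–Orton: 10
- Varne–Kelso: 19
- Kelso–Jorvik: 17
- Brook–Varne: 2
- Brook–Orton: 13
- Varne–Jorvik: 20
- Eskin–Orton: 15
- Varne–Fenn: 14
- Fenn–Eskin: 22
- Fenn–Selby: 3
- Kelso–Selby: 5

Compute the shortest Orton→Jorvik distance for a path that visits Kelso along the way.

Shortest Orton→Kelso: Orton–Selby–Kelso = 15
Best Kelso to Jorvik: Kelso–Jorvik costing 17
Total via Kelso: 15 + 17 = 32 km.

32 km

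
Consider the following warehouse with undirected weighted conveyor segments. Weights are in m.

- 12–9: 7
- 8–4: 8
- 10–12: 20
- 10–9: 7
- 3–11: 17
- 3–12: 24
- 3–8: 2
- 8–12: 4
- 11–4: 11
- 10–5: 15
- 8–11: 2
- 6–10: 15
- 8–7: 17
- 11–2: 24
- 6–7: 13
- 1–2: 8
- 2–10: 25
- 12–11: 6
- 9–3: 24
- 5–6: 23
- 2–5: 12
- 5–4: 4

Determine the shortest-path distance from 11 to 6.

Compare a few routes:
11 - 8 - 7 - 6: 2+17+13 = 32
11 - 8 - 12 - 9 - 10 - 6: 2+4+7+7+15 = 35
Cheapest is 11 - 8 - 7 - 6 at 32 m.

32 m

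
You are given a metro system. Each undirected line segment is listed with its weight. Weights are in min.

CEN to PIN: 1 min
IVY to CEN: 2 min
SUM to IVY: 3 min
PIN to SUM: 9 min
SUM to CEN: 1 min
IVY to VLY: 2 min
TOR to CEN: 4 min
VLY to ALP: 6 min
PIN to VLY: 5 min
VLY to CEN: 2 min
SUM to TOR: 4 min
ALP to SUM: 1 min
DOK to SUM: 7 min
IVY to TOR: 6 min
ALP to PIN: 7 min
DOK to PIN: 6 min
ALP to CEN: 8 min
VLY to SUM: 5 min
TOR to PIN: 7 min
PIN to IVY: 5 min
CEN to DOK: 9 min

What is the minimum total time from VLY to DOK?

Compare a few routes:
VLY → CEN → PIN → DOK: 2+1+6 = 9
VLY → CEN → SUM → DOK: 2+1+7 = 10
Cheapest is VLY → CEN → PIN → DOK at 9 min.

9 min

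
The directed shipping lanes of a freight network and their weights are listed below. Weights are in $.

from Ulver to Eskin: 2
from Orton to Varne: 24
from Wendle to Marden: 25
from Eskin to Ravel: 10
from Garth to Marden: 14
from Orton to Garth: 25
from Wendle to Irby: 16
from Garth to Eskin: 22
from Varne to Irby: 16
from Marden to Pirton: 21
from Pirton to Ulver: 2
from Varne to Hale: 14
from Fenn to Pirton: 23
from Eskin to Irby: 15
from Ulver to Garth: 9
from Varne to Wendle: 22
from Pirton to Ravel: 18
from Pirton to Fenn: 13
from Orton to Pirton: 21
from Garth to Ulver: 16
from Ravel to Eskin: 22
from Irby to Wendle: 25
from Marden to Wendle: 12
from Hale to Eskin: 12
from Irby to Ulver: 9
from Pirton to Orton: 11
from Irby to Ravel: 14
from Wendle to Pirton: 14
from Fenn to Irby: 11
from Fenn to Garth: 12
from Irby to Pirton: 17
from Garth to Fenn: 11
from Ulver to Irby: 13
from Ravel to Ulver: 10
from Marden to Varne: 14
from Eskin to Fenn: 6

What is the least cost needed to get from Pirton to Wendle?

Running Dijkstra from Pirton:
Pirton: 0
Ulver: 2  (via Pirton)
Eskin: 4  (via Ulver)
Fenn: 10  (via Eskin)
Orton: 11  (via Pirton)
Garth: 11  (via Ulver)
Ravel: 14  (via Eskin)
Irby: 15  (via Ulver)
Marden: 25  (via Garth)
Varne: 35  (via Orton)
Wendle: 37  (via Marden)
Shortest route: Pirton–Ulver–Garth–Marden–Wendle = $37.

$37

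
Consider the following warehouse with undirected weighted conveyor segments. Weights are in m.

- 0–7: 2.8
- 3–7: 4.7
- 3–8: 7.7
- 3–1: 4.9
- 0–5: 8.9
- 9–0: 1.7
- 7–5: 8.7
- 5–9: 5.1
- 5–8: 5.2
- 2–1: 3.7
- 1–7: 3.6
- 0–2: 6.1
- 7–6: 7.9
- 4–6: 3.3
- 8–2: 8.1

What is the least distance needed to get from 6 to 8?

Candidate routes:
6 - 7 - 5 - 8: 7.9+8.7+5.2 = 21.8
6 - 7 - 3 - 8: 7.9+4.7+7.7 = 20.3
6 - 7 - 0 - 9 - 5 - 8: 7.9+2.8+1.7+5.1+5.2 = 22.7
6 - 7 - 1 - 2 - 8: 7.9+3.6+3.7+8.1 = 23.3
The minimum is 20.3 m via 6 - 7 - 3 - 8.

20.3 m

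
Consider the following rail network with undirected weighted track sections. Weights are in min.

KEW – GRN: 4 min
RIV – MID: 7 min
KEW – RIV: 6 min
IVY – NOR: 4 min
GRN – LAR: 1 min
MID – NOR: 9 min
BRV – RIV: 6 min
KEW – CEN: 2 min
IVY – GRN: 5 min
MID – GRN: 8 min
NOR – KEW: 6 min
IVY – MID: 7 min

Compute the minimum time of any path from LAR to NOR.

Enumerating some paths:
LAR → GRN → KEW → NOR: 1+4+6 = 11
LAR → GRN → IVY → NOR: 1+5+4 = 10
Cheapest is LAR → GRN → IVY → NOR at 10 min.

10 min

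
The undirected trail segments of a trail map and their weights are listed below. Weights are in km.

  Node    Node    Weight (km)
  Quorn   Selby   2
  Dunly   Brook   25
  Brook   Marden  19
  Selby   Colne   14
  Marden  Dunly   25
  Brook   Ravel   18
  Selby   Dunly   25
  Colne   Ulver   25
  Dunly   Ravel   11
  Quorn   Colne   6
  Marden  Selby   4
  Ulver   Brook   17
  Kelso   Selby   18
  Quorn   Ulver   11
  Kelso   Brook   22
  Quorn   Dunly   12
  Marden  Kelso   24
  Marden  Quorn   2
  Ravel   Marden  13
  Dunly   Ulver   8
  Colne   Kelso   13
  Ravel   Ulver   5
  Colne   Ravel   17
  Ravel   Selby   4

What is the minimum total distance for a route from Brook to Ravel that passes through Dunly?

36 km

Best Brook to Dunly: Brook–Dunly costing 25
Shortest Dunly→Ravel: Dunly–Ravel = 11
Total via Dunly: 25 + 11 = 36 km.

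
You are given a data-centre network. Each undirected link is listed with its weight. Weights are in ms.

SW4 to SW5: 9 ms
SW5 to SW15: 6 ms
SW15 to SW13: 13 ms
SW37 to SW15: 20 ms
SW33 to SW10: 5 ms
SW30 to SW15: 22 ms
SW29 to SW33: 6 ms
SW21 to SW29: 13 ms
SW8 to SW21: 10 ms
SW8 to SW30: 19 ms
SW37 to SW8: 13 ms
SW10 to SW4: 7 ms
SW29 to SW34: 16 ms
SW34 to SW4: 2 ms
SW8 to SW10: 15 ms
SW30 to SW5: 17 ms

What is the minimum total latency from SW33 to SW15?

27 ms

Settle nodes by increasing distance from SW33:
SW33: 0
SW10: 5  (via SW33)
SW29: 6  (via SW33)
SW4: 12  (via SW10)
SW34: 14  (via SW4)
SW21: 19  (via SW29)
SW8: 20  (via SW10)
SW5: 21  (via SW4)
SW15: 27  (via SW5)
Shortest route: SW33–SW10–SW4–SW5–SW15 = 27 ms.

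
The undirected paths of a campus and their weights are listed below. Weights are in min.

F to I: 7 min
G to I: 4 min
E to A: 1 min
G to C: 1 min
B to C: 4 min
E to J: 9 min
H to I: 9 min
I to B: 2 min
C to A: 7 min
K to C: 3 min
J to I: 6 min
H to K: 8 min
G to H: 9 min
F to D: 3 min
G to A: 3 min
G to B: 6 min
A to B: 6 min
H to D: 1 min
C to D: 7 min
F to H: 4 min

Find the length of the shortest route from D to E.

12 min

Shortest distances from D:
D: 0
H: 1  (via D)
F: 3  (via D)
C: 7  (via D)
G: 8  (via C)
K: 9  (via H)
I: 10  (via H)
A: 11  (via G)
B: 11  (via C)
E: 12  (via A)
Shortest route: D–C–G–A–E = 12 min.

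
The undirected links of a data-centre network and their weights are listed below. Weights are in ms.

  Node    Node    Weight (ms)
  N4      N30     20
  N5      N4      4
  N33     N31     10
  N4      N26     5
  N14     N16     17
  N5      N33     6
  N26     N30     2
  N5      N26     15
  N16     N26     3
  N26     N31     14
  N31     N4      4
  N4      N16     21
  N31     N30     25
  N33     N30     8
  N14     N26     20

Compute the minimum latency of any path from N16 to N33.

13 ms

Candidate routes:
N16 → N26 → N4 → N31 → N33: 3+5+4+10 = 22
N16 → N26 → N30 → N33: 3+2+8 = 13
N16 → N26 → N4 → N5 → N33: 3+5+4+6 = 18
Cheapest is N16 → N26 → N30 → N33 at 13 ms.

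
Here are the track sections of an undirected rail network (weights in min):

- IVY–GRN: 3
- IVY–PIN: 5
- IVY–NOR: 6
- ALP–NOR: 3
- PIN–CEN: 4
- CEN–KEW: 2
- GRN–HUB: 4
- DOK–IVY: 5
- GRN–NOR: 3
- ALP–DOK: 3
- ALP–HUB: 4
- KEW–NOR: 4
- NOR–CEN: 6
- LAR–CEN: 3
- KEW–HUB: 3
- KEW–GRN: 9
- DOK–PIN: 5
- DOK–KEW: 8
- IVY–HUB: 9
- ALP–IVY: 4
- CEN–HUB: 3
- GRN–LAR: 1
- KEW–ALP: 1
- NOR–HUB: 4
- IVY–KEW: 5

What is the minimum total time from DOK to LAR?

Running Dijkstra from DOK:
DOK: 0
ALP: 3  (via DOK)
KEW: 4  (via ALP)
PIN: 5  (via DOK)
IVY: 5  (via DOK)
NOR: 6  (via ALP)
CEN: 6  (via KEW)
HUB: 7  (via ALP)
GRN: 8  (via IVY)
LAR: 9  (via CEN)
Shortest route: DOK–ALP–KEW–CEN–LAR = 9 min.

9 min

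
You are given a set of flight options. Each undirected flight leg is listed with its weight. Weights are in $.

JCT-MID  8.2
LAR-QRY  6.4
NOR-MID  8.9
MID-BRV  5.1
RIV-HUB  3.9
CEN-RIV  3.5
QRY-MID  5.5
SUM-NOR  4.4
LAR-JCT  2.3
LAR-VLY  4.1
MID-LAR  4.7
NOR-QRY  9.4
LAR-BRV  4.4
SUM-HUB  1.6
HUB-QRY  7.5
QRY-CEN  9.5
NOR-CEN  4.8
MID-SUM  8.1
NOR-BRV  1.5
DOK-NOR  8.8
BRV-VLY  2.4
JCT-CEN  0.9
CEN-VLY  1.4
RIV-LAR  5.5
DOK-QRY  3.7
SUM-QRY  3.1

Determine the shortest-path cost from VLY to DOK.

$12.7

Candidate routes:
VLY - LAR - QRY - DOK: 4.1+6.4+3.7 = 14.2
VLY - BRV - NOR - DOK: 2.4+1.5+8.8 = 12.7
VLY - CEN - QRY - DOK: 1.4+9.5+3.7 = 14.6
The minimum is $12.7 via VLY - BRV - NOR - DOK.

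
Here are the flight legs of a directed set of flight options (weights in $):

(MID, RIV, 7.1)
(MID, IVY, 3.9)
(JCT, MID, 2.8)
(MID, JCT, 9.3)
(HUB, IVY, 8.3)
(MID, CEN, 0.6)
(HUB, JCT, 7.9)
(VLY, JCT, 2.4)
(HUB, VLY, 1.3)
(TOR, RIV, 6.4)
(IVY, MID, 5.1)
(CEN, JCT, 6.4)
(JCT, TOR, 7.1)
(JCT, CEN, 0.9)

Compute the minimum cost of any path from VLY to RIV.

$12.3

Shortest distances from VLY:
VLY: 0
JCT: 2.4  (via VLY)
CEN: 3.3  (via JCT)
MID: 5.2  (via JCT)
IVY: 9.1  (via MID)
TOR: 9.5  (via JCT)
RIV: 12.3  (via MID)
Shortest route: VLY–JCT–MID–RIV = $12.3.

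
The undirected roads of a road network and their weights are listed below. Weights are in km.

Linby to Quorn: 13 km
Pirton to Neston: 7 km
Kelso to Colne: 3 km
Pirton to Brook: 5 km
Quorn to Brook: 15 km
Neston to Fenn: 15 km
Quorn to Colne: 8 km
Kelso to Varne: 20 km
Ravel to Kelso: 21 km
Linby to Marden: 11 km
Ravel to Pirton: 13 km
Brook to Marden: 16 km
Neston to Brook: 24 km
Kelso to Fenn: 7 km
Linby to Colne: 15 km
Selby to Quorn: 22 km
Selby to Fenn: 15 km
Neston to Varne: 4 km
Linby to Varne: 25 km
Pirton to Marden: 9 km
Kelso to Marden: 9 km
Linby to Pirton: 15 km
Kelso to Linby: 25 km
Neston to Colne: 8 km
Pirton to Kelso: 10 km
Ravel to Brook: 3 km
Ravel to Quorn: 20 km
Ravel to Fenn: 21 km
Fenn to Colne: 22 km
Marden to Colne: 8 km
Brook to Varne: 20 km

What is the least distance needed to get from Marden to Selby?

31 km

Shortest distances from Marden:
Marden: 0
Colne: 8  (via Marden)
Pirton: 9  (via Marden)
Kelso: 9  (via Marden)
Linby: 11  (via Marden)
Brook: 14  (via Pirton)
Neston: 16  (via Colne)
Fenn: 16  (via Kelso)
Quorn: 16  (via Colne)
Ravel: 17  (via Brook)
Varne: 20  (via Neston)
Selby: 31  (via Fenn)
Shortest route: Marden–Kelso–Fenn–Selby = 31 km.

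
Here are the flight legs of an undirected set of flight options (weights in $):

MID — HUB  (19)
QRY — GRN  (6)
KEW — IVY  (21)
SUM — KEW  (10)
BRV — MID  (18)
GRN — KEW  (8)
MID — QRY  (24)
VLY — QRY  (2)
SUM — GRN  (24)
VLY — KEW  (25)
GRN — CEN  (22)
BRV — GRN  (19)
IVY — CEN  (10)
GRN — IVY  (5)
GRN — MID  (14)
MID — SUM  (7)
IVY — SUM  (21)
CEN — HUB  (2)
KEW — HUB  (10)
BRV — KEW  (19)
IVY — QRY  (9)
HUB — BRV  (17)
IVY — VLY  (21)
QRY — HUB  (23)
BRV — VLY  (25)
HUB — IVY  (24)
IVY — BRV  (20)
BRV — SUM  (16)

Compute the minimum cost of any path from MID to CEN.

Settle nodes by increasing distance from MID:
MID: 0
SUM: 7  (via MID)
GRN: 14  (via MID)
KEW: 17  (via SUM)
BRV: 18  (via MID)
HUB: 19  (via MID)
IVY: 19  (via GRN)
QRY: 20  (via GRN)
CEN: 21  (via HUB)
Shortest route: MID → HUB → CEN = $21.

$21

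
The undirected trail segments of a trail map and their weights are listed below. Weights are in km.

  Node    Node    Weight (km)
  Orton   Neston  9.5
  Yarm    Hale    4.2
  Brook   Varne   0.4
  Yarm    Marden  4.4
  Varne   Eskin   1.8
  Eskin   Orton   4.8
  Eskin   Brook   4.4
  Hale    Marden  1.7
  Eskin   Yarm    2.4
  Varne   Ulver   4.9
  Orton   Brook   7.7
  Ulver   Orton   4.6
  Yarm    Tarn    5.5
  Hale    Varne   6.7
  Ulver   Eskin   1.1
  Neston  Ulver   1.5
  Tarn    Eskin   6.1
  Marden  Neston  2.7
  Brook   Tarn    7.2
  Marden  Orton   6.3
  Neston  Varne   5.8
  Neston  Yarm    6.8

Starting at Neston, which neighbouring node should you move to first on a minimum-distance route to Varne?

Ulver

Candidate routes:
Neston → Varne: 5.8 = 5.8
Neston → Ulver → Eskin → Varne: 1.5+1.1+1.8 = 4.4
Neston → Ulver → Varne: 1.5+4.9 = 6.4
Neston → Ulver → Eskin → Brook → Varne: 1.5+1.1+4.4+0.4 = 7.4
Cheapest is Neston → Ulver → Eskin → Varne at 4.4 km.
So from Neston the first move is to Ulver.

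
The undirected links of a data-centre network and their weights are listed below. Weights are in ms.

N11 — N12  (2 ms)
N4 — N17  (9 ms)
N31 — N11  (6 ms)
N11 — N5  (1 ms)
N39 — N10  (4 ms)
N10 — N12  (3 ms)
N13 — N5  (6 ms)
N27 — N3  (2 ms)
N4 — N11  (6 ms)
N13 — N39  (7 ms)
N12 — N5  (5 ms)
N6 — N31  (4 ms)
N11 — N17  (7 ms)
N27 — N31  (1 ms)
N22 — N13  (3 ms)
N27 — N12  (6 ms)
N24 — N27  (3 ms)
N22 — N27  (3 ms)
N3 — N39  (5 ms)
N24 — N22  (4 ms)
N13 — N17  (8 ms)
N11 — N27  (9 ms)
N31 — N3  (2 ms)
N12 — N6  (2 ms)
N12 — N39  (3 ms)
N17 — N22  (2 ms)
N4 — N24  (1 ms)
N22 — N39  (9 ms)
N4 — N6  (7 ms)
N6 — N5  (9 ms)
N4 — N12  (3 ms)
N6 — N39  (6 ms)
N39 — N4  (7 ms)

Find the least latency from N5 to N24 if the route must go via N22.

Shortest N5→N22: N5 → N13 → N22 = 9
Shortest N22→N24: N22 → N24 = 4
Total via N22: 9 + 4 = 13 ms.

13 ms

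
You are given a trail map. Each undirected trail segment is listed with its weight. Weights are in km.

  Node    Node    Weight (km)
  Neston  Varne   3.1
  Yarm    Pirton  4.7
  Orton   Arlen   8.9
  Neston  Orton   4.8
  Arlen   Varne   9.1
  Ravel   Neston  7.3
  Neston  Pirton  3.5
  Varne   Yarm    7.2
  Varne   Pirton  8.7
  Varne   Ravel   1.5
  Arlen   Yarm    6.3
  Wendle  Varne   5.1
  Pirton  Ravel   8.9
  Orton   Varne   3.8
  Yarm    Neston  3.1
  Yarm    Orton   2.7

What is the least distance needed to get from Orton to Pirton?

7.4 km

Compare a few routes:
Orton - Yarm - Neston - Pirton: 2.7+3.1+3.5 = 9.3
Orton - Yarm - Pirton: 2.7+4.7 = 7.4
Orton - Neston - Pirton: 4.8+3.5 = 8.3
The minimum is 7.4 km via Orton - Yarm - Pirton.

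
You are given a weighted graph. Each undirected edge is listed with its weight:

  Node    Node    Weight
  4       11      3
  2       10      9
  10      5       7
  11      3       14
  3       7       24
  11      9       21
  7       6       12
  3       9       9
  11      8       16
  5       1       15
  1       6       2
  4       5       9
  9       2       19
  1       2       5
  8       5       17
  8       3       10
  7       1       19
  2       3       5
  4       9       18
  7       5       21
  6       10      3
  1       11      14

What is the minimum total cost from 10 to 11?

19

Enumerating some paths:
10 → 6 → 1 → 11: 3+2+14 = 19
10 → 2 → 3 → 11: 9+5+14 = 28
Cheapest is 10 → 6 → 1 → 11 at 19.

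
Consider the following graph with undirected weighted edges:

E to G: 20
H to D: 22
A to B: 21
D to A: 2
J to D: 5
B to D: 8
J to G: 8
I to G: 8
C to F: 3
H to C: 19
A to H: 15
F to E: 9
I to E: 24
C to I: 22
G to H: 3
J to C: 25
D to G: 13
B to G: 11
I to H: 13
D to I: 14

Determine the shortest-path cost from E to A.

Enumerating some paths:
E → G → D → A: 20+13+2 = 35
E → G → H → A: 20+3+15 = 38
Cheapest is E → G → D → A at 35.

35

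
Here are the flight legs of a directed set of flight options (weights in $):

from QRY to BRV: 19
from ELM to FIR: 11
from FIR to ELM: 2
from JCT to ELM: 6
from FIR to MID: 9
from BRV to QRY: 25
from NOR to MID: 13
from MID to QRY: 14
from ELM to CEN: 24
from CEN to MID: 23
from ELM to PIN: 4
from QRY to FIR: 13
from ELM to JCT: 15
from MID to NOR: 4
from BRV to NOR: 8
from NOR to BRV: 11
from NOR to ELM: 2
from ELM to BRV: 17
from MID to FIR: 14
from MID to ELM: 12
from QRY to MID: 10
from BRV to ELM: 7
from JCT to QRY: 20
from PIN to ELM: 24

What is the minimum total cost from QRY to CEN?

Enumerating some paths:
QRY - FIR - ELM - CEN: 13+2+24 = 39
QRY - MID - ELM - CEN: 10+12+24 = 46
QRY - MID - NOR - ELM - CEN: 10+4+2+24 = 40
Cheapest is QRY - FIR - ELM - CEN at $39.

$39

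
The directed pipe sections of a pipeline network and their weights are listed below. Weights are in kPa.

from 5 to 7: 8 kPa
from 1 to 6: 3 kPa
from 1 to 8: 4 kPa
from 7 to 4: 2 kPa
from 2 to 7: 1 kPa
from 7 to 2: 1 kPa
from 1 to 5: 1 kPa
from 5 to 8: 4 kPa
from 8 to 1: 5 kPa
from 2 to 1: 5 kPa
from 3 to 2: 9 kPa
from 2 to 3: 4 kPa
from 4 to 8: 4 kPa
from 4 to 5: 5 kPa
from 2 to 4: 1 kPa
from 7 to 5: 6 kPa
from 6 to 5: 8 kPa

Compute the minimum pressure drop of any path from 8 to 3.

19 kPa

Shortest distances from 8:
8: 0
1: 5  (via 8)
5: 6  (via 1)
6: 8  (via 1)
7: 14  (via 5)
2: 15  (via 7)
4: 16  (via 7)
3: 19  (via 2)
Shortest route: 8 → 1 → 5 → 7 → 2 → 3 = 19 kPa.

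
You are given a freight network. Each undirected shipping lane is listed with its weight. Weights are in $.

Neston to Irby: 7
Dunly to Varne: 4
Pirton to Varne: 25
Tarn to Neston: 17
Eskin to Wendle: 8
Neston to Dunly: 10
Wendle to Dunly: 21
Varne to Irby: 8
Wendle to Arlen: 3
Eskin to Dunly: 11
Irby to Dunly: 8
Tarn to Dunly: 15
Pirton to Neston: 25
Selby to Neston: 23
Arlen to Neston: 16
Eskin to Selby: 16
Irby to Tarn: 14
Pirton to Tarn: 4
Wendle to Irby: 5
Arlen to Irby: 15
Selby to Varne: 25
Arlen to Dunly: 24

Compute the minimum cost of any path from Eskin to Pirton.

$30

Shortest distances from Eskin:
Eskin: 0
Wendle: 8  (via Eskin)
Dunly: 11  (via Eskin)
Arlen: 11  (via Wendle)
Irby: 13  (via Wendle)
Varne: 15  (via Dunly)
Selby: 16  (via Eskin)
Neston: 20  (via Irby)
Tarn: 26  (via Dunly)
Pirton: 30  (via Tarn)
Shortest route: Eskin–Dunly–Tarn–Pirton = $30.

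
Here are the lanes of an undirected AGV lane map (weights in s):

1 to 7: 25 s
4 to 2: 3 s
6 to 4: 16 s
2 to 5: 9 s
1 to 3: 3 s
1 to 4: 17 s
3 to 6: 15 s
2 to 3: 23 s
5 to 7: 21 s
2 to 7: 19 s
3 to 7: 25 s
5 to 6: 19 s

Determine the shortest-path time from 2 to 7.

Candidate routes:
2 - 5 - 7: 9+21 = 30
2 - 7: 19 = 19
The minimum is 19 s via 2 - 7.

19 s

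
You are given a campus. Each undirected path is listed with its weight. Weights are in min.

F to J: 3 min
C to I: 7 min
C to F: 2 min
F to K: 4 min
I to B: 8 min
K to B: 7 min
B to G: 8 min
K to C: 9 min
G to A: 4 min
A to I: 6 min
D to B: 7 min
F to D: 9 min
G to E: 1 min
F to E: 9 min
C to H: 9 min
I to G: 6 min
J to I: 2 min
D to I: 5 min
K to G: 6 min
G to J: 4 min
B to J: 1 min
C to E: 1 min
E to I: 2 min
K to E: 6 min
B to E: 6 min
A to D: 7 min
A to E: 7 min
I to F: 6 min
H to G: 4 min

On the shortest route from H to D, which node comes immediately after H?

G

Candidate routes:
H - G - E - I - D: 4+1+2+5 = 12
H - G - J - I - D: 4+4+2+5 = 15
Cheapest is H - G - E - I - D at 12 min.
So from H the first move is to G.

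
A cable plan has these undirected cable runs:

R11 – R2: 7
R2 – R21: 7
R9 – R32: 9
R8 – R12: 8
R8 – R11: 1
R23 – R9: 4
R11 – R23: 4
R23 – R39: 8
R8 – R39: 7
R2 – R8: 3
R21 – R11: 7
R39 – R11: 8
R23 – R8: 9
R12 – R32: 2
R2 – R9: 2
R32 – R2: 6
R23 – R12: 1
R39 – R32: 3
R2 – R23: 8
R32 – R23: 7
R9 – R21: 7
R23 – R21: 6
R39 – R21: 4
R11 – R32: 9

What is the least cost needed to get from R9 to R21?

Compare a few routes:
R9 → R21: 7 = 7
R9 → R2 → R21: 2+7 = 9
Cheapest is R9 → R21 at 7.

7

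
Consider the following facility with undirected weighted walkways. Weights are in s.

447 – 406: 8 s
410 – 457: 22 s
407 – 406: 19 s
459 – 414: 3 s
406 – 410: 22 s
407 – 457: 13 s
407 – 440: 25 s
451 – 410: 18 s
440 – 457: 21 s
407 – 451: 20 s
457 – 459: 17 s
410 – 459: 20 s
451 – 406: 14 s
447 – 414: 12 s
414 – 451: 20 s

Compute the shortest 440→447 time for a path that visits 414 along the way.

53 s

Best 440 to 414: 440–457–459–414 costing 41
Shortest 414→447: 414–447 = 12
Total via 414: 41 + 12 = 53 s.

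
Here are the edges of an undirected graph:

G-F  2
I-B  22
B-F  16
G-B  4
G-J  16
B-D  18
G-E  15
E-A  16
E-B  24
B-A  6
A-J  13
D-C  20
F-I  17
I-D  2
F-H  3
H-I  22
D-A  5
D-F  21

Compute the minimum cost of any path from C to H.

Enumerating some paths:
C - D - I - F - H: 20+2+17+3 = 42
C - D - A - B - G - F - H: 20+5+6+4+2+3 = 40
C - D - F - H: 20+21+3 = 44
C - D - I - H: 20+2+22 = 44
Cheapest is C - D - A - B - G - F - H at 40.

40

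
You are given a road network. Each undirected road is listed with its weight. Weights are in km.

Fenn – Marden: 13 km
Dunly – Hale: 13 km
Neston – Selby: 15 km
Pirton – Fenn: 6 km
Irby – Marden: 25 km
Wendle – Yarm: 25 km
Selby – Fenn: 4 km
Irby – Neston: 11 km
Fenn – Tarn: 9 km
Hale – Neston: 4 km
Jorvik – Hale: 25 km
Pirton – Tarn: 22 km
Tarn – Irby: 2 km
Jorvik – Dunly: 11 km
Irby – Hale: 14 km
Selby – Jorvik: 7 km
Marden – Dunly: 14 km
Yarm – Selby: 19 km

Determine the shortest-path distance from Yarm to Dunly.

Settle nodes by increasing distance from Yarm:
Yarm: 0
Selby: 19  (via Yarm)
Fenn: 23  (via Selby)
Wendle: 25  (via Yarm)
Jorvik: 26  (via Selby)
Pirton: 29  (via Fenn)
Tarn: 32  (via Fenn)
Neston: 34  (via Selby)
Irby: 34  (via Tarn)
Marden: 36  (via Fenn)
Dunly: 37  (via Jorvik)
Shortest route: Yarm → Selby → Jorvik → Dunly = 37 km.

37 km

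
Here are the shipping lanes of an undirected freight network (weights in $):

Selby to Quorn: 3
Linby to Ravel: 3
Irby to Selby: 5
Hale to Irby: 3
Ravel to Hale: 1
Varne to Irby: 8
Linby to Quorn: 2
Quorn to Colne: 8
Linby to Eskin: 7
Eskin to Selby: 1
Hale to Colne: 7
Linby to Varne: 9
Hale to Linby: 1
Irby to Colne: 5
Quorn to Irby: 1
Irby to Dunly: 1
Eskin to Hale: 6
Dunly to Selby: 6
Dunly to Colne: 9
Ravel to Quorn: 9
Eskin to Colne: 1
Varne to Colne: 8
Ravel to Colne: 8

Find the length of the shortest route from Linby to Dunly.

Enumerating some paths:
Linby–Hale–Irby–Dunly: 1+3+1 = 5
Linby–Quorn–Irby–Dunly: 2+1+1 = 4
Linby–Ravel–Hale–Irby–Dunly: 3+1+3+1 = 8
Cheapest is Linby–Quorn–Irby–Dunly at $4.

$4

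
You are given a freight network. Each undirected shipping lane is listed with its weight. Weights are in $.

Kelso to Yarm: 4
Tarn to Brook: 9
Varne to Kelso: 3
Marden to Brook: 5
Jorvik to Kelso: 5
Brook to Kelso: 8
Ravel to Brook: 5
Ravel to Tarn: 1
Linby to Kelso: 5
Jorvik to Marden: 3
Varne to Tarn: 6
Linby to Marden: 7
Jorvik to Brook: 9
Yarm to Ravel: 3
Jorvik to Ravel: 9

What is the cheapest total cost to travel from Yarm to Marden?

Enumerating some paths:
Yarm - Ravel - Jorvik - Marden: 3+9+3 = 15
Yarm - Ravel - Brook - Marden: 3+5+5 = 13
Yarm - Kelso - Linby - Marden: 4+5+7 = 16
Yarm - Kelso - Jorvik - Marden: 4+5+3 = 12
The minimum is $12 via Yarm - Kelso - Jorvik - Marden.

$12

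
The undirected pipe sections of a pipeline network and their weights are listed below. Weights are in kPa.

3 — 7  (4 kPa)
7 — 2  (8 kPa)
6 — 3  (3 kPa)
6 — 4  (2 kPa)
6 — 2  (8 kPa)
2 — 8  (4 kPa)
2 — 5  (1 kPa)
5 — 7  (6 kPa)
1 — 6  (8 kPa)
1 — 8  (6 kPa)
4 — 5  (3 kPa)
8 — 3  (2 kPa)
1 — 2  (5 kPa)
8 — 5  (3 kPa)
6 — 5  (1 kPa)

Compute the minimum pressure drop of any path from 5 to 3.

4 kPa

Running Dijkstra from 5:
5: 0
2: 1  (via 5)
6: 1  (via 5)
4: 3  (via 5)
8: 3  (via 5)
3: 4  (via 6)
Shortest route: 5–6–3 = 4 kPa.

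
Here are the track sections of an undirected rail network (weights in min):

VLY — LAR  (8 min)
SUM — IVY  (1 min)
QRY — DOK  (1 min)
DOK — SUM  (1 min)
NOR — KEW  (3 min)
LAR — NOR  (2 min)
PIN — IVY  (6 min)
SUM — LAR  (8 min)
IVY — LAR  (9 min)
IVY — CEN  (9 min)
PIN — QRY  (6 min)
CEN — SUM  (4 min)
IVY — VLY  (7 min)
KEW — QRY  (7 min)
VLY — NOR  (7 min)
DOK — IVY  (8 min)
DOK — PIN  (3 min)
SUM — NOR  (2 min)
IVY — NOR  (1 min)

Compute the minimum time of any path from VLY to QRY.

10 min

Shortest distances from VLY:
VLY: 0
NOR: 7  (via VLY)
IVY: 7  (via VLY)
LAR: 8  (via VLY)
SUM: 8  (via IVY)
DOK: 9  (via SUM)
KEW: 10  (via NOR)
QRY: 10  (via DOK)
Shortest route: VLY → IVY → SUM → DOK → QRY = 10 min.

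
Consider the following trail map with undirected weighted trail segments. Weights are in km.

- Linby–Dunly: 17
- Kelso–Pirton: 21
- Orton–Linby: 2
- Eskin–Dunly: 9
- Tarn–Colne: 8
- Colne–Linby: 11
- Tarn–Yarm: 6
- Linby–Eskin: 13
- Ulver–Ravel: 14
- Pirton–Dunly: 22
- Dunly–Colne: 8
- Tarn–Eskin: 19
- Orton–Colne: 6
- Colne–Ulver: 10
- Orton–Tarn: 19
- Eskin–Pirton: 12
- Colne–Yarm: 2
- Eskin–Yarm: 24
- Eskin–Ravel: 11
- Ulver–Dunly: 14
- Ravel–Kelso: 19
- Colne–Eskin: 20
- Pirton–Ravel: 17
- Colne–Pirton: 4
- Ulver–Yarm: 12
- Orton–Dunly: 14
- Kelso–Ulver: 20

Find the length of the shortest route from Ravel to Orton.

Compare a few routes:
Ravel–Eskin–Pirton–Colne–Orton: 11+12+4+6 = 33
Ravel–Pirton–Colne–Orton: 17+4+6 = 27
Ravel–Ulver–Colne–Orton: 14+10+6 = 30
Ravel–Eskin–Linby–Orton: 11+13+2 = 26
The minimum is 26 km via Ravel–Eskin–Linby–Orton.

26 km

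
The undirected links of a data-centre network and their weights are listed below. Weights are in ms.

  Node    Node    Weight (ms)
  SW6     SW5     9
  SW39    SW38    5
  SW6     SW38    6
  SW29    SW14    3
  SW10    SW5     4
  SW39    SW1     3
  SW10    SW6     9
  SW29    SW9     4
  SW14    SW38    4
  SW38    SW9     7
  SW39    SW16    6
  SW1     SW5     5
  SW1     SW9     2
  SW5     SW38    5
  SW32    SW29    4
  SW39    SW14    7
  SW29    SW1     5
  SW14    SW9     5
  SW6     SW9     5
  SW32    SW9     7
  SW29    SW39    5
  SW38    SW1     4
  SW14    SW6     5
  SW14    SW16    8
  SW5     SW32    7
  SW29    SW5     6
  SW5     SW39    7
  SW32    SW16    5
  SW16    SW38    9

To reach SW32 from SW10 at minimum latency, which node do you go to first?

SW5

Enumerating some paths:
SW10 - SW5 - SW29 - SW32: 4+6+4 = 14
SW10 - SW5 - SW32: 4+7 = 11
The minimum is 11 ms via SW10 - SW5 - SW32.
So from SW10 the first move is to SW5.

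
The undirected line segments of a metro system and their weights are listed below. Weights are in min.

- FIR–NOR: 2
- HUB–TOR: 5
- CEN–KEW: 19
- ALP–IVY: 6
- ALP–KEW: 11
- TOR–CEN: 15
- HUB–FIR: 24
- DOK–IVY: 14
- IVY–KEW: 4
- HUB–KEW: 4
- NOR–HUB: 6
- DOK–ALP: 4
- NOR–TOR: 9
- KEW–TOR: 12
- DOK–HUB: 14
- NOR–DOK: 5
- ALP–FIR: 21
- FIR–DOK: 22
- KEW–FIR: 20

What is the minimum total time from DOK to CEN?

29 min

Shortest distances from DOK:
DOK: 0
ALP: 4  (via DOK)
NOR: 5  (via DOK)
FIR: 7  (via NOR)
IVY: 10  (via ALP)
HUB: 11  (via NOR)
KEW: 14  (via IVY)
TOR: 14  (via NOR)
CEN: 29  (via TOR)
Shortest route: DOK → NOR → TOR → CEN = 29 min.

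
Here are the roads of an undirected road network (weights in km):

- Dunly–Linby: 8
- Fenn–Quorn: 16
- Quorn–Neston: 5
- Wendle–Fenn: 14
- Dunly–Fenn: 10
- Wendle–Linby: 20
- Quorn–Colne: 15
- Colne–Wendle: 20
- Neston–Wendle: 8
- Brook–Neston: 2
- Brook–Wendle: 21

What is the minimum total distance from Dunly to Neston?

Shortest distances from Dunly:
Dunly: 0
Linby: 8  (via Dunly)
Fenn: 10  (via Dunly)
Wendle: 24  (via Fenn)
Quorn: 26  (via Fenn)
Neston: 31  (via Quorn)
Shortest route: Dunly → Fenn → Quorn → Neston = 31 km.

31 km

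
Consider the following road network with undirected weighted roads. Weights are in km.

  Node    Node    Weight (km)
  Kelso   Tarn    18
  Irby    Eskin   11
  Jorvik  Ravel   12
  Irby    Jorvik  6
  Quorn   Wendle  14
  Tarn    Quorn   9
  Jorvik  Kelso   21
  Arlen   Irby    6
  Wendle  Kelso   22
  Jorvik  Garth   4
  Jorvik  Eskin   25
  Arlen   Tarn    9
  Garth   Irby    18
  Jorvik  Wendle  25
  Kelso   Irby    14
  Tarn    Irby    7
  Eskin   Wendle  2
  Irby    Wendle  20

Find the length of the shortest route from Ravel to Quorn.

34 km

Settle nodes by increasing distance from Ravel:
Ravel: 0
Jorvik: 12  (via Ravel)
Garth: 16  (via Jorvik)
Irby: 18  (via Jorvik)
Arlen: 24  (via Irby)
Tarn: 25  (via Irby)
Eskin: 29  (via Irby)
Wendle: 31  (via Eskin)
Kelso: 32  (via Irby)
Quorn: 34  (via Tarn)
Shortest route: Ravel–Jorvik–Irby–Tarn–Quorn = 34 km.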